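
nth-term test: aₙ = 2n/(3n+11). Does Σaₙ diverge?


lim(n→∞) 2n/(3n+11) = 2/3 = 2/3  (divide numerator and denominator by n)
lim aₙ = 2/3 ≠ 0 → series DIVERGES

Diverges (lim aₙ = 2/3 ≠ 0)


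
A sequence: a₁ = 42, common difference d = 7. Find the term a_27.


aₙ = a₁ + (n-1)d
= 42 + (27-1)×7
= 42 + 182
= 224

a_27 = 224


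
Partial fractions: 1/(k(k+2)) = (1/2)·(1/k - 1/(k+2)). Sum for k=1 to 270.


1/(k(k+2)) = (1/2)·(1/k - 1/(k+2)) (partial fractions)
Telescoping: Σ = (1/2)·(1 + 1/2 - 1/271 - 1/272) = 110025/147424

Sum = 110025/147424


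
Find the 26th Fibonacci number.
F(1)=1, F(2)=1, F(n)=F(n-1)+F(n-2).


Fibonacci sequence: 1, 1, 2, 3, 5, 8, 13, 21, 34, 55, 89, ...
F(26) = 121393

F(26) = 121393


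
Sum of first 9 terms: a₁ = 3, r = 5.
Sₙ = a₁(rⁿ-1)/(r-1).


Sₙ = 3×(5^9 - 1)/(5 - 1)
= 3×(1953125 - 1)/4
= 3×1953124/4
= 1464843

S_9 = 1464843


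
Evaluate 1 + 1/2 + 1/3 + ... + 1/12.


H_12 = 1/1 + 1/2 + 1/3 + ... + 1/12
= 86021/27720
≈ 3.1032

H_12 = 86021/27720 ≈ 3.1032


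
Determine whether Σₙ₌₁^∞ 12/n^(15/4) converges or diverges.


p-series test: Σ c/n^p converges if p > 1, diverges if p ≤ 1 (constant c > 0 doesn't affect convergence).
p = 15/4
15/4 > 1 → CONVERGES

Converges (p = 15/4 > 1)


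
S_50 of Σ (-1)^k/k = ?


S = -1 + 1/2 - 1/3 + 1/4 - 1/5 + 1/6 - 1/7 + 1/8 ± ...
= -0.6832
(Full series converges to -ln(2) ≈ -0.6931)

S_50 = -0.6832


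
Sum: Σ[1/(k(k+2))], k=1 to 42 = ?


1/(k(k+2)) = (1/2)·(1/k - 1/(k+2)) (partial fractions)
Telescoping: Σ = (1/2)·(1 + 1/2 - 1/43 - 1/44) = 2751/3784

Sum = 2751/3784


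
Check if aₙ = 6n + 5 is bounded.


aₙ = 6n + 5 → as n→∞, aₙ→∞
No finite upper bound exists
The sequence is UNBOUNDED

Unbounded (aₙ → ∞ as n → ∞)


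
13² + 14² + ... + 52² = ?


Σₖ₌13^52 k² = Σₖ₌₁^52 k² − Σₖ₌₁^12 k²
= 52·53·105/6 − 12·13·25/6
= 48230 − 650 = 47580

Σk² = 47580


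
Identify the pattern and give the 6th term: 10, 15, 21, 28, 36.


Pattern: triangular numbers: n(n+1)/2
Terms: 10, 15, 21, 28, 36
Next term = 45

Next term = 45


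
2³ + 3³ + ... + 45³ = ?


Σₖ₌2^45 k³ = [45·46/2]² − [1·2/2]²
= 1071225 − 1 = 1071224

Σk³ = 1071224


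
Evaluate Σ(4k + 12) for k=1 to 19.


Σ(4k+12) = 4·Σk + 12·n
= 4·190 + 12·19
= 760 + 228 = 988

Σ = 988


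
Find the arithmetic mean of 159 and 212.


AM = (159 + 212)/2 = 371/2 = 185.5

AM = 185.5


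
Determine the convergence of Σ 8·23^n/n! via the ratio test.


aₙ = 8·23^n/n!
a_{n+1}/aₙ = 23^(n+1)/(n+1)! × n!/23^n  (constant 8 cancels)
= 23/(n+1)
L = lim(n→∞) 23/(n+1) = 0
L < 1 → series CONVERGES

Converges (ratio test: L = 0 < 1)


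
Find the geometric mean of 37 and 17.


GM = √(37×17) = √629 = 25.0799

GM = 25.0799


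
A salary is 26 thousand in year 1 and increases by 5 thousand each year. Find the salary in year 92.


aₙ = a₁ + (n-1)d
= 26 + (92-1)×5
= 26 + 455
= 481

a_92 = 481


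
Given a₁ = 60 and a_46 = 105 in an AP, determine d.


d = (aₙ - a₁)/(n-1)
= (105 - 60)/(46-1)
= 45/45 = 1

d = 1


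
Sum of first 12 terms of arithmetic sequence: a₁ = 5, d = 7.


aₙ = 5 + (12-1)×7 = 82
Sₙ = n(a₁+aₙ)/2 = 12×(5+82)/2
= 12×87/2 = 522

S_12 = 522


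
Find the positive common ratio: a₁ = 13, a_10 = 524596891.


r^(n-1) = aₙ/a₁
r^9 = 524596891/13 = 40353607
r = 40353607^(1/9)
= 7

r = 7


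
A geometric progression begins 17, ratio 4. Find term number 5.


aₙ = a₁·r^(n-1)
= 17×4^4
= 17×256
= 4352

a_5 = 4352


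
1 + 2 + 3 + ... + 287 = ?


n(n+1)/2 = 287×288/2 = 82656/2 = 41328

Σk = 41328


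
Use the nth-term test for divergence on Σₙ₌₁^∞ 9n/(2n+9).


lim(n→∞) 9n/(2n+9) = 9/2 = 9/2  (divide numerator and denominator by n)
lim aₙ = 9/2 ≠ 0 → series DIVERGES

Diverges (lim aₙ = 9/2 ≠ 0)


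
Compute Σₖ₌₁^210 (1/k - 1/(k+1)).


Telescoping: adjacent terms cancel.
= 1/1 - 1/211
= 1 - 1/211 = 210/211

Sum = 210/211


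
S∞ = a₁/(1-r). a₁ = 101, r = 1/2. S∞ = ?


S∞ = a₁/(1-r) = 101/(1 - 1/2)
= 101/(1/2)
= 202

S∞ = 202


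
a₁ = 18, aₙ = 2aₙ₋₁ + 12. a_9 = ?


Computing step by step:
a_1 = 18
a_2 = 48
a_3 = 108
a_4 = 228
a_5 = 468
a_6 = 948
a_7 = 1908
a_8 = 3828
a_9 = 7668


a_9 = 7668


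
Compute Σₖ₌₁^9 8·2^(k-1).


Sₙ = 8×(2^9 - 1)/(2 - 1)
= 8×(512 - 1)/1
= 8×511/1
= 4088

S_9 = 4088


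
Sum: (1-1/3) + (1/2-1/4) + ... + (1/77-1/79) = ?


Telescoping with gap 2: two head and two tail terms survive.
= (1 + 1/2) - (1/78 + 1/79)
= 3/2 - 1/78 - 1/79 = 4543/3081

Sum = 4543/3081


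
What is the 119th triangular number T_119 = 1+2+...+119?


n(n+1)/2 = 119×120/2 = 14280/2 = 7140

Σk = 7140


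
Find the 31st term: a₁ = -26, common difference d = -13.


aₙ = a₁ + (n-1)d
= -26 + (31-1)×-13
= -26 - 390
= -416

a_31 = -416


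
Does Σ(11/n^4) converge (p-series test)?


p-series test: Σ c/n^p converges if p > 1, diverges if p ≤ 1 (constant c > 0 doesn't affect convergence).
p = 4
4 > 1 → CONVERGES

Converges (p = 4 > 1)


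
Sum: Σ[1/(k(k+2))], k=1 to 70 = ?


1/(k(k+2)) = (1/2)·(1/k - 1/(k+2)) (partial fractions)
Telescoping: Σ = (1/2)·(1 + 1/2 - 1/71 - 1/72) = 7525/10224

Sum = 7525/10224


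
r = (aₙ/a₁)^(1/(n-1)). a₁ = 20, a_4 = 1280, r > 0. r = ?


r^(n-1) = aₙ/a₁
r^3 = 1280/20 = 64
r = 64^(1/3)
= 4

r = 4


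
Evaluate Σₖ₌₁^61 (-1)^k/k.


S = -1 + 1/2 - 1/3 + 1/4 - 1/5 + 1/6 - 1/7 + 1/8 ± ...
= -0.7013
(Full series converges to -ln(2) ≈ -0.6931)

S_61 = -0.7013


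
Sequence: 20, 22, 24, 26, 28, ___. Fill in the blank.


Pattern: arithmetic (d=2)
Terms: 20, 22, 24, 26, 28
Next term = 30

Next term = 30


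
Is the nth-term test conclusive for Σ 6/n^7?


lim(n→∞) 6/n^7 = 0
lim aₙ = 0 → nth-term test is INCONCLUSIVE
(Need other tests; this is actually a convergent p-series with p=7 > 1)

Inconclusive (lim aₙ = 0; need another test)


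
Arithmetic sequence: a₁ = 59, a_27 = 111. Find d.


d = (aₙ - a₁)/(n-1)
= (111 - 59)/(27-1)
= 52/26 = 2

d = 2


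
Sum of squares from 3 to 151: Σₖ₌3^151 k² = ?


Σₖ₌3^151 k² = Σₖ₌₁^151 k² − Σₖ₌₁^2 k²
= 151·152·303/6 − 2·3·5/6
= 1159076 − 5 = 1159071

Σk² = 1159071


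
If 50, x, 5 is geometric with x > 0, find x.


GM = √(50×5) = √250 = 15.8114

GM = 15.8114


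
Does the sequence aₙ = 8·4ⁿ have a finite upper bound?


aₙ = 8·4ⁿ → as n→∞, aₙ→∞ (since base 4 > 1)
No finite upper bound exists
The sequence is UNBOUNDED

Unbounded (aₙ → ∞ as n → ∞)


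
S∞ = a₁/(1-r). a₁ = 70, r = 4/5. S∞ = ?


S∞ = a₁/(1-r) = 70/(1 - 4/5)
= 70/(1/5)
= 350

S∞ = 350


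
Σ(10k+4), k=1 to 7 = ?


Σ(10k+4) = 10·Σk + 4·n
= 10·28 + 4·7
= 280 + 28 = 308

Σ = 308


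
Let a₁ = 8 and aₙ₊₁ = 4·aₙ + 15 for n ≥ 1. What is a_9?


Computing step by step:
a_1 = 8
a_2 = 47
a_3 = 203
a_4 = 827
a_5 = 3323
a_6 = 13307
a_7 = 53243
a_8 = 212987
a_9 = 851963


a_9 = 851963


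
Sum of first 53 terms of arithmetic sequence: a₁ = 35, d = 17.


aₙ = 35 + (53-1)×17 = 919
Sₙ = n(a₁+aₙ)/2 = 53×(35+919)/2
= 53×954/2 = 25281

S_53 = 25281


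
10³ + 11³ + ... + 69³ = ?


Σₖ₌10^69 k³ = [69·70/2]² − [9·10/2]²
= 5832225 − 2025 = 5830200

Σk³ = 5830200


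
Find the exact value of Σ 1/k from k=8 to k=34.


Σₖ₌8^34 1/k = 1/8 + 1/9 + 1/10 + ... + 1/34
= 20024215509829/13127595717600
≈ 1.5254

Sum = 20024215509829/13127595717600 ≈ 1.5254


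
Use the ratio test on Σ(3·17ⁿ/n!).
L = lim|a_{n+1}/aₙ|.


aₙ = 3·17^n/n!
a_{n+1}/aₙ = 17^(n+1)/(n+1)! × n!/17^n  (constant 3 cancels)
= 17/(n+1)
L = lim(n→∞) 17/(n+1) = 0
L < 1 → series CONVERGES

Converges (ratio test: L = 0 < 1)


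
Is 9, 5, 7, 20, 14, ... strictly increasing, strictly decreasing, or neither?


Differences: -4, 2, 13, -6
Difference at position 2 is +2 (> 0) but position 1 is -4 (< 0) — sequence both rises and falls
→ NOT monotonic

Not monotonic


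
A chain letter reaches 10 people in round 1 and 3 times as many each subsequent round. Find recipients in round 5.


aₙ = a₁·r^(n-1)
= 10×3^4
= 10×81
= 810

a_5 = 810


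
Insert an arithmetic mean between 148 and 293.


AM = (148 + 293)/2 = 441/2 = 220.5

AM = 220.5


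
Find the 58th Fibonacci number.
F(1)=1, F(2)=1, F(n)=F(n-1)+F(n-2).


Fibonacci sequence: 1, 1, 2, 3, 5, 8, 13, 21, 34, 55, 89, ...
F(58) = 591286729879

F(58) = 591286729879


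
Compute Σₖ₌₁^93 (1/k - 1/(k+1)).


Telescoping: adjacent terms cancel.
= 1/1 - 1/94
= 1 - 1/94 = 93/94

Sum = 93/94


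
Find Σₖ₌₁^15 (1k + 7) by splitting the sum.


Σ(1k+7) = 1·Σk + 7·n
= 1·120 + 7·15
= 120 + 105 = 225

Σ = 225


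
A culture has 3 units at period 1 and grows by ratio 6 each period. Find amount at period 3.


aₙ = a₁·r^(n-1)
= 3×6^2
= 3×36
= 108

a_3 = 108


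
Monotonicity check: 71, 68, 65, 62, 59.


Differences: -3, -3, -3, -3
All differences < 0 → strictly DECREASING

Monotonically decreasing


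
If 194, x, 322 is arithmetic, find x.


AM = (194 + 322)/2 = 516/2 = 258

AM = 258


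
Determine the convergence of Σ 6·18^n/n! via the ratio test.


aₙ = 6·18^n/n!
a_{n+1}/aₙ = 18^(n+1)/(n+1)! × n!/18^n  (constant 6 cancels)
= 18/(n+1)
L = lim(n→∞) 18/(n+1) = 0
L < 1 → series CONVERGES

Converges (ratio test: L = 0 < 1)


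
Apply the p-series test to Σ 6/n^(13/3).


p-series test: Σ c/n^p converges if p > 1, diverges if p ≤ 1 (constant c > 0 doesn't affect convergence).
p = 13/3
13/3 > 1 → CONVERGES

Converges (p = 13/3 > 1)


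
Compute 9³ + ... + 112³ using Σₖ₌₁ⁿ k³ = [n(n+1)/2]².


Σₖ₌9^112 k³ = [112·113/2]² − [8·9/2]²
= 40043584 − 1296 = 40042288

Σk³ = 40042288


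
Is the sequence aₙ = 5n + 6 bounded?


aₙ = 5n + 6 → as n→∞, aₙ→∞
No finite upper bound exists
The sequence is UNBOUNDED

Unbounded (aₙ → ∞ as n → ∞)


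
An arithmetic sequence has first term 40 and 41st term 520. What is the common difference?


d = (aₙ - a₁)/(n-1)
= (520 - 40)/(41-1)
= 480/40 = 12

d = 12


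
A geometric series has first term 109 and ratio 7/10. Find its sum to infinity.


S∞ = a₁/(1-r) = 109/(1 - 7/10)
= 109/(3/10)
= 1090/3

S∞ = 1090/3


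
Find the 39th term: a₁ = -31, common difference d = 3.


aₙ = a₁ + (n-1)d
= -31 + (39-1)×3
= -31 + 114
= 83

a_39 = 83


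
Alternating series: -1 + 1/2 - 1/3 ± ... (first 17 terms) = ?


S = -1 + 1/2 - 1/3 + 1/4 - 1/5 + 1/6 - 1/7 + 1/8 ± ...
= -0.7217
(Full series converges to -ln(2) ≈ -0.6931)

S_17 = -0.7217


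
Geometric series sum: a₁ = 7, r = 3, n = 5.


Sₙ = 7×(3^5 - 1)/(3 - 1)
= 7×(243 - 1)/2
= 7×242/2
= 847

S_5 = 847


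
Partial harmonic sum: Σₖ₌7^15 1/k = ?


Σₖ₌7^15 1/k = 1/7 + 1/8 + 1/9 + 1/10 + 1/11 + 1/12 + 1/13 + 1/14 + 1/15
= 62575/72072
≈ 0.8682

Sum = 62575/72072 ≈ 0.8682


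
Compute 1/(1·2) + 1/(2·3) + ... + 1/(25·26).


1/(k(k+1)) = 1/k - 1/(k+1) (partial fractions)
Telescoping: Σ = 1 - 1/26 = 25/26

Sum = 25/26


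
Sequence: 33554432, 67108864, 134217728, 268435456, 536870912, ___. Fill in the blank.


Pattern: powers of 2: 2ⁿ
Terms: 33554432, 67108864, 134217728, 268435456, 536870912
Next term = 1073741824

Next term = 1073741824


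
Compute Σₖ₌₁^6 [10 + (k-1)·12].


aₙ = 10 + (6-1)×12 = 70
Sₙ = n(a₁+aₙ)/2 = 6×(10+70)/2
= 6×80/2 = 240

S_6 = 240


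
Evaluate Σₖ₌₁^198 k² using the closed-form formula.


n = 198
n(n+1)(2n+1)/6 = 198×199×397/6
= 15642594/6 = 2607099

Σk² = 2607099


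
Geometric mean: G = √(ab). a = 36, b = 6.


GM = √(36×6) = √216 = 14.6969

GM = 14.6969


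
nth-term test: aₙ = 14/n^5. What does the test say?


lim(n→∞) 14/n^5 = 0
lim aₙ = 0 → nth-term test is INCONCLUSIVE
(Need other tests; this is actually a convergent p-series with p=5 > 1)

Inconclusive (lim aₙ = 0; need another test)


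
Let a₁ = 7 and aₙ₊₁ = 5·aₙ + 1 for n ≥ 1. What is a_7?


Computing step by step:
a_1 = 7
a_2 = 36
a_3 = 181
a_4 = 906
a_5 = 4531
a_6 = 22656
a_7 = 113281


a_7 = 113281


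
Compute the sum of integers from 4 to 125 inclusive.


Σₖ₌4^125 k = Σₖ₌₁^125 k − Σₖ₌₁^3 k
= 125·126/2 − 3·4/2
= 7875 − 6 = 7869

Σk = 7869


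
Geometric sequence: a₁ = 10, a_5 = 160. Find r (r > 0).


r^(n-1) = aₙ/a₁
r^4 = 160/10 = 16
r = 16^(1/4)
= ±2; taking r > 0 gives r = 2

r = 2


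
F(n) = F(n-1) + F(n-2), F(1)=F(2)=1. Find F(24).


Fibonacci sequence: 1, 1, 2, 3, 5, 8, 13, 21, 34, 55, 89, ...
F(24) = 46368

F(24) = 46368


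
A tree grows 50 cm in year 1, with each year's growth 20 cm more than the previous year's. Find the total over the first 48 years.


aₙ = 50 + (48-1)×20 = 990
Sₙ = n(a₁+aₙ)/2 = 48×(50+990)/2
= 48×1040/2 = 24960

S_48 = 24960


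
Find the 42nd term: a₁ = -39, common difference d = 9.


aₙ = a₁ + (n-1)d
= -39 + (42-1)×9
= -39 + 369
= 330

a_42 = 330


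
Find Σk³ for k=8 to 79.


Σₖ₌8^79 k³ = [79·80/2]² − [7·8/2]²
= 9985600 − 784 = 9984816

Σk³ = 9984816


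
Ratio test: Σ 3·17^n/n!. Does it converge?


aₙ = 3·17^n/n!
a_{n+1}/aₙ = 17^(n+1)/(n+1)! × n!/17^n  (constant 3 cancels)
= 17/(n+1)
L = lim(n→∞) 17/(n+1) = 0
L < 1 → series CONVERGES

Converges (ratio test: L = 0 < 1)


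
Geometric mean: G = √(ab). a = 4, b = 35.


GM = √(4×35) = √140 = 11.8322

GM = 11.8322


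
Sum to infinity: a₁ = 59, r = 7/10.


S∞ = a₁/(1-r) = 59/(1 - 7/10)
= 59/(3/10)
= 590/3

S∞ = 590/3


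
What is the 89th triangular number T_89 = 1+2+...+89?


n(n+1)/2 = 89×90/2 = 8010/2 = 4005

Σk = 4005


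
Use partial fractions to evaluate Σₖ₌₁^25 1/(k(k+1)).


1/(k(k+1)) = 1/k - 1/(k+1) (partial fractions)
Telescoping: Σ = 1 - 1/26 = 25/26

Sum = 25/26


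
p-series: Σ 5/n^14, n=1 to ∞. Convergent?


p-series test: Σ c/n^p converges if p > 1, diverges if p ≤ 1 (constant c > 0 doesn't affect convergence).
p = 14
14 > 1 → CONVERGES

Converges (p = 14 > 1)


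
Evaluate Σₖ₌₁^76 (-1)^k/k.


S = -1 + 1/2 - 1/3 + 1/4 - 1/5 + 1/6 - 1/7 + 1/8 ± ...
= -0.6866
(Full series converges to -ln(2) ≈ -0.6931)

S_76 = -0.6866


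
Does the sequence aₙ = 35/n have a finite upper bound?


a₁ = 35, a₂ = 35/2, a₃ = 35/3, ...
0 < aₙ ≤ 35 for all n ≥ 1
Lower bound: 0, Upper bound: 35
The sequence IS bounded

Bounded (0 < aₙ ≤ 35)


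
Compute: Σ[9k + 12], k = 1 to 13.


Σ(9k+12) = 9·Σk + 12·n
= 9·91 + 12·13
= 819 + 156 = 975

Σ = 975


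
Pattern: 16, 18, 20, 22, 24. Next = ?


Pattern: arithmetic (d=2)
Terms: 16, 18, 20, 22, 24
Next term = 26

Next term = 26


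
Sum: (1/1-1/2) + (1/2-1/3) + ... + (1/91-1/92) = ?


Telescoping: adjacent terms cancel.
= 1/1 - 1/92
= 1 - 1/92 = 91/92

Sum = 91/92


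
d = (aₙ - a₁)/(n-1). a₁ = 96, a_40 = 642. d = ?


d = (aₙ - a₁)/(n-1)
= (642 - 96)/(40-1)
= 546/39 = 14

d = 14


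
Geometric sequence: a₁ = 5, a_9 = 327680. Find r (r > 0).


r^(n-1) = aₙ/a₁
r^8 = 327680/5 = 65536
r = 65536^(1/8)
= ±4; taking r > 0 gives r = 4

r = 4


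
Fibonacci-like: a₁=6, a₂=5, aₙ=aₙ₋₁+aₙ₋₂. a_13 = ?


Computing iteratively: 6, 5, 11, 16, 27, 43, 70, 113, 183, 296, 479, 775, ...
a_13 = 1254

a_13 = 1254


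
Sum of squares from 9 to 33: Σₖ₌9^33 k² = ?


Σₖ₌9^33 k² = Σₖ₌₁^33 k² − Σₖ₌₁^8 k²
= 33·34·67/6 − 8·9·17/6
= 12529 − 204 = 12325

Σk² = 12325


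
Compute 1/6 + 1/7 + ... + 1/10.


Σₖ₌6^10 1/k = 1/6 + 1/7 + 1/8 + 1/9 + 1/10
= 1627/2520
≈ 0.6456

Sum = 1627/2520 ≈ 0.6456


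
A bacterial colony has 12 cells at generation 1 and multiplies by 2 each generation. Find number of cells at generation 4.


aₙ = a₁·r^(n-1)
= 12×2^3
= 12×8
= 96

a_4 = 96


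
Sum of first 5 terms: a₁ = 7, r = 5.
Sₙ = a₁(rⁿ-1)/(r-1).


Sₙ = 7×(5^5 - 1)/(5 - 1)
= 7×(3125 - 1)/4
= 7×3124/4
= 5467

S_5 = 5467


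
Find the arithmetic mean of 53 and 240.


AM = (53 + 240)/2 = 293/2 = 146.5

AM = 146.5


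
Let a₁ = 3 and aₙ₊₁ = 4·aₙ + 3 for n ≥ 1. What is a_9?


Computing step by step:
a_1 = 3
a_2 = 15
a_3 = 63
a_4 = 255
a_5 = 1023
a_6 = 4095
a_7 = 16383
a_8 = 65535
a_9 = 262143


a_9 = 262143


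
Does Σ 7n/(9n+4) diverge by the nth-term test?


lim(n→∞) 7n/(9n+4) = 7/9 = 7/9  (divide numerator and denominator by n)
lim aₙ = 7/9 ≠ 0 → series DIVERGES

Diverges (lim aₙ = 7/9 ≠ 0)


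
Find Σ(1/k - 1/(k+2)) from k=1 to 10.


Telescoping with gap 2: two head and two tail terms survive.
= (1 + 1/2) - (1/11 + 1/12)
= 3/2 - 1/11 - 1/12 = 175/132

Sum = 175/132


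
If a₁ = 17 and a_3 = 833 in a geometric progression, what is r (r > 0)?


r^(n-1) = aₙ/a₁
r^2 = 833/17 = 49
r = 49^(1/2)
= ±7; taking r > 0 gives r = 7

r = 7


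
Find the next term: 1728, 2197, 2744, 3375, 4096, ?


Pattern: perfect cubes: n³
Terms: 1728, 2197, 2744, 3375, 4096
Next term = 4913

Next term = 4913


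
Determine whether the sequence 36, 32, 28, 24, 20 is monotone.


Differences: -4, -4, -4, -4
All differences < 0 → strictly DECREASING

Monotonically decreasing


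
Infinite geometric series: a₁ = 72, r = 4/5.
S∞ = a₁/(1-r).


S∞ = a₁/(1-r) = 72/(1 - 4/5)
= 72/(1/5)
= 360

S∞ = 360


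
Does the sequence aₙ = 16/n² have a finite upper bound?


a₁ = 16, a₂ = 16/4, a₃ = 16/9, ...
0 < aₙ ≤ 16 for all n ≥ 1
The sequence IS bounded

Bounded (0 < aₙ ≤ 16)


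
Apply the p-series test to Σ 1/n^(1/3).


p-series test: Σ c/n^p converges if p > 1, diverges if p ≤ 1 (constant c > 0 doesn't affect convergence).
p = 1/3
1/3 ≤ 1 → DIVERGES

Diverges (p = 1/3 ≤ 1)


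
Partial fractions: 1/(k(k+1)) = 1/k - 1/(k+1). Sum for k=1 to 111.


1/(k(k+1)) = 1/k - 1/(k+1) (partial fractions)
Telescoping: Σ = 1 - 1/112 = 111/112

Sum = 111/112


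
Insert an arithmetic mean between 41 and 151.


AM = (41 + 151)/2 = 192/2 = 96

AM = 96


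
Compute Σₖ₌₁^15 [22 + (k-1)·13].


aₙ = 22 + (15-1)×13 = 204
Sₙ = n(a₁+aₙ)/2 = 15×(22+204)/2
= 15×226/2 = 1695

S_15 = 1695


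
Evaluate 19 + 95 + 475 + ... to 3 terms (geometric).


Sₙ = 19×(5^3 - 1)/(5 - 1)
= 19×(125 - 1)/4
= 19×124/4
= 589

S_3 = 589


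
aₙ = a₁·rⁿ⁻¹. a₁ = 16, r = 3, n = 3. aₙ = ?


aₙ = a₁·r^(n-1)
= 16×3^2
= 16×9
= 144

a_3 = 144


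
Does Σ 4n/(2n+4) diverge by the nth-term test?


lim(n→∞) 4n/(2n+4) = 4/2 = 2  (divide numerator and denominator by n)
lim aₙ = 2 ≠ 0 → series DIVERGES

Diverges (lim aₙ = 2 ≠ 0)


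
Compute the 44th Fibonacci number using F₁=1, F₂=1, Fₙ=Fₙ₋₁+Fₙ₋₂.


Fibonacci sequence: 1, 1, 2, 3, 5, 8, 13, 21, 34, 55, 89, ...
F(44) = 701408733

F(44) = 701408733


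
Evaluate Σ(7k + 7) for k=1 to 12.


Σ(7k+7) = 7·Σk + 7·n
= 7·78 + 7·12
= 546 + 84 = 630

Σ = 630


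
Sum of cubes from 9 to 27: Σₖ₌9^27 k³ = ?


Σₖ₌9^27 k³ = [27·28/2]² − [8·9/2]²
= 142884 − 1296 = 141588

Σk³ = 141588


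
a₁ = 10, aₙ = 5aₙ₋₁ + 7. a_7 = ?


Computing step by step:
a_1 = 10
a_2 = 57
a_3 = 292
a_4 = 1467
a_5 = 7342
a_6 = 36717
a_7 = 183592


a_7 = 183592


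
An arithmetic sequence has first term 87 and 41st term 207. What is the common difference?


d = (aₙ - a₁)/(n-1)
= (207 - 87)/(41-1)
= 120/40 = 3

d = 3


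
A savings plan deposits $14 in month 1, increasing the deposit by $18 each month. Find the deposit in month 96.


aₙ = a₁ + (n-1)d
= 14 + (96-1)×18
= 14 + 1710
= 1724

a_96 = 1724


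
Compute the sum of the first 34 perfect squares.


n = 34
n(n+1)(2n+1)/6 = 34×35×69/6
= 82110/6 = 13685

Σk² = 13685


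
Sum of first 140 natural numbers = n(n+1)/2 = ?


n(n+1)/2 = 140×141/2 = 19740/2 = 9870

Σk = 9870


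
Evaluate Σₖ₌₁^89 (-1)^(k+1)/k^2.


S = 1 - 1/4 + 1/9 - 1/16 + 1/25 - 1/36 + 1/49 - 1/64 ± ...
= 0.8225
(Full series converges to +π²/12 ≈ +0.8225)

S_89 = 0.8225


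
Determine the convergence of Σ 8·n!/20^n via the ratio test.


aₙ = 8·n!/20^n
a_{n+1}/aₙ = (n+1)!/20^(n+1) × 20^n/n!  (constant 8 cancels)
= (n+1)/20
L = lim(n→∞) (n+1)/20 = ∞
L > 1 → series DIVERGES

Diverges (ratio test: L = ∞ > 1)


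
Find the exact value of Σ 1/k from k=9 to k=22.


Σₖ₌9^22 1/k = 1/9 + 1/10 + 1/11 + ... + 1/22
= 25166327/25865840
≈ 0.973

Sum = 25166327/25865840 ≈ 0.973


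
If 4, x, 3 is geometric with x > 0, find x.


GM = √(4×3) = √12 = 3.4641

GM = 3.4641


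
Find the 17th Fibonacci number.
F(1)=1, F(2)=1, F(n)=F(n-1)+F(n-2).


Fibonacci sequence: 1, 1, 2, 3, 5, 8, 13, 21, 34, 55, 89, ...
F(17) = 1597

F(17) = 1597


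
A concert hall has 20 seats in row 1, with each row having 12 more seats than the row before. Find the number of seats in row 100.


aₙ = a₁ + (n-1)d
= 20 + (100-1)×12
= 20 + 1188
= 1208

a_100 = 1208


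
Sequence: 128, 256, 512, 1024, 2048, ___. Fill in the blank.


Pattern: powers of 2: 2ⁿ
Terms: 128, 256, 512, 1024, 2048
Next term = 4096

Next term = 4096


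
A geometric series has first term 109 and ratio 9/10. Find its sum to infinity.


S∞ = a₁/(1-r) = 109/(1 - 9/10)
= 109/(1/10)
= 1090

S∞ = 1090


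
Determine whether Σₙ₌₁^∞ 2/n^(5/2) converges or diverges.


p-series test: Σ c/n^p converges if p > 1, diverges if p ≤ 1 (constant c > 0 doesn't affect convergence).
p = 5/2
5/2 > 1 → CONVERGES

Converges (p = 5/2 > 1)


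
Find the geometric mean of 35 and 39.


GM = √(35×39) = √1365 = 36.9459

GM = 36.9459


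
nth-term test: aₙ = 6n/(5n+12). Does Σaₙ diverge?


lim(n→∞) 6n/(5n+12) = 6/5 = 6/5  (divide numerator and denominator by n)
lim aₙ = 6/5 ≠ 0 → series DIVERGES

Diverges (lim aₙ = 6/5 ≠ 0)


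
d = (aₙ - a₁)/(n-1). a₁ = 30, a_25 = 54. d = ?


d = (aₙ - a₁)/(n-1)
= (54 - 30)/(25-1)
= 24/24 = 1

d = 1


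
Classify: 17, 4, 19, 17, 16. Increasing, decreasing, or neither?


Differences: -13, 15, -2, -1
Difference at position 2 is +15 (> 0) but position 1 is -13 (< 0) — sequence both rises and falls
→ NOT monotonic

Not monotonic


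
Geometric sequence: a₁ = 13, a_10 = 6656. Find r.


r^(n-1) = aₙ/a₁
r^9 = 6656/13 = 512
r = 512^(1/9)
= 2

r = 2


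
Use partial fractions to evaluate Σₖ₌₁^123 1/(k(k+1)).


1/(k(k+1)) = 1/k - 1/(k+1) (partial fractions)
Telescoping: Σ = 1 - 1/124 = 123/124

Sum = 123/124


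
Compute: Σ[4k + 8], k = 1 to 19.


Σ(4k+8) = 4·Σk + 8·n
= 4·190 + 8·19
= 760 + 152 = 912

Σ = 912


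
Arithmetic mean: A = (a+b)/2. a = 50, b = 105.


AM = (50 + 105)/2 = 155/2 = 77.5

AM = 77.5


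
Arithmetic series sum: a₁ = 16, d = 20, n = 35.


aₙ = 16 + (35-1)×20 = 696
Sₙ = n(a₁+aₙ)/2 = 35×(16+696)/2
= 35×712/2 = 12460

S_35 = 12460


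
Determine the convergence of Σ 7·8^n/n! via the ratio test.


aₙ = 7·8^n/n!
a_{n+1}/aₙ = 8^(n+1)/(n+1)! × n!/8^n  (constant 7 cancels)
= 8/(n+1)
L = lim(n→∞) 8/(n+1) = 0
L < 1 → series CONVERGES

Converges (ratio test: L = 0 < 1)


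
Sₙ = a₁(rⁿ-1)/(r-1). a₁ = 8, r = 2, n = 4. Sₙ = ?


Sₙ = 8×(2^4 - 1)/(2 - 1)
= 8×(16 - 1)/1
= 8×15/1
= 120

S_4 = 120


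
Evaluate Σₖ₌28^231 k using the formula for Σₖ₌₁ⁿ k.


Σₖ₌28^231 k = Σₖ₌₁^231 k − Σₖ₌₁^27 k
= 231·232/2 − 27·28/2
= 26796 − 378 = 26418

Σk = 26418


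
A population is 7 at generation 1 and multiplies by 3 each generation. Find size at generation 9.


aₙ = a₁·r^(n-1)
= 7×3^8
= 7×6561
= 45927

a_9 = 45927


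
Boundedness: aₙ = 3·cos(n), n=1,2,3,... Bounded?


For all n, -1 ≤ cos(n) ≤ 1, so -3 ≤ 3·cos(n) ≤ 3
Lower bound: -3, Upper bound: 3
The sequence IS bounded

Bounded (-3 ≤ aₙ ≤ 3)


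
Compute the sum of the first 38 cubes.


n(n+1)/2 = 38×39/2 = 741
Σk³ = 741² = 549081

Σk³ = 549081


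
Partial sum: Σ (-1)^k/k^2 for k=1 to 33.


S = -1 + 1/4 - 1/9 + 1/16 - 1/25 + 1/36 - 1/49 + 1/64 ± ...
= -0.8229
(Full series converges to -π²/12 ≈ -0.8225)

S_33 = -0.8229


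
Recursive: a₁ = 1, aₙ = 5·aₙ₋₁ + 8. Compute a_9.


Computing step by step:
a_1 = 1
a_2 = 13
a_3 = 73
a_4 = 373
a_5 = 1873
a_6 = 9373
a_7 = 46873
a_8 = 234373
a_9 = 1171873


a_9 = 1171873


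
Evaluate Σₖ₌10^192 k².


Σₖ₌10^192 k² = Σₖ₌₁^192 k² − Σₖ₌₁^9 k²
= 192·193·385/6 − 9·10·19/6
= 2377760 − 285 = 2377475

Σk² = 2377475


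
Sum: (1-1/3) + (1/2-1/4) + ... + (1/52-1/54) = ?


Telescoping with gap 2: two head and two tail terms survive.
= (1 + 1/2) - (1/53 + 1/54)
= 3/2 - 1/53 - 1/54 = 2093/1431

Sum = 2093/1431


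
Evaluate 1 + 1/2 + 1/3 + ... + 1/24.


H_24 = 1/1 + 1/2 + 1/3 + ... + 1/24
= 1347822955/356948592
≈ 3.776

H_24 = 1347822955/356948592 ≈ 3.776


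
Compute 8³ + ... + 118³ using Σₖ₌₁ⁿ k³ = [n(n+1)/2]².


Σₖ₌8^118 k³ = [118·119/2]² − [7·8/2]²
= 49294441 − 784 = 49293657

Σk³ = 49293657


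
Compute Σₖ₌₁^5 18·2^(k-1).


Sₙ = 18×(2^5 - 1)/(2 - 1)
= 18×(32 - 1)/1
= 18×31/1
= 558

S_5 = 558


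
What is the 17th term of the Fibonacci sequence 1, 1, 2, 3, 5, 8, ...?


Fibonacci sequence: 1, 1, 2, 3, 5, 8, 13, 21, 34, 55, 89, ...
F(17) = 1597

F(17) = 1597


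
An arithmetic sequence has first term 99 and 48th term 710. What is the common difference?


d = (aₙ - a₁)/(n-1)
= (710 - 99)/(48-1)
= 611/47 = 13

d = 13


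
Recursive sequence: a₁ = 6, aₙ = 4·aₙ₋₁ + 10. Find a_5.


Computing step by step:
a_1 = 6
a_2 = 34
a_3 = 146
a_4 = 594
a_5 = 2386


a_5 = 2386


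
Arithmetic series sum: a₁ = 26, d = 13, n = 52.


aₙ = 26 + (52-1)×13 = 689
Sₙ = n(a₁+aₙ)/2 = 52×(26+689)/2
= 52×715/2 = 18590

S_52 = 18590


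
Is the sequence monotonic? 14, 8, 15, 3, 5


Differences: -6, 7, -12, 2
Difference at position 2 is +7 (> 0) but position 1 is -6 (< 0) — sequence both rises and falls
→ NOT monotonic

Not monotonic


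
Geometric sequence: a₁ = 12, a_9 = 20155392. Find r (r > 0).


r^(n-1) = aₙ/a₁
r^8 = 20155392/12 = 1679616
r = 1679616^(1/8)
= ±6; taking r > 0 gives r = 6

r = 6


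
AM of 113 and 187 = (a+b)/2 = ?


AM = (113 + 187)/2 = 300/2 = 150

AM = 150


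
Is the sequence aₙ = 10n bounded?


aₙ = 10n → as n→∞, aₙ→∞
No finite upper bound exists
The sequence is UNBOUNDED

Unbounded (aₙ → ∞ as n → ∞)


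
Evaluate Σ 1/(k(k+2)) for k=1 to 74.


1/(k(k+2)) = (1/2)·(1/k - 1/(k+2)) (partial fractions)
Telescoping: Σ = (1/2)·(1 + 1/2 - 1/75 - 1/76) = 8399/11400

Sum = 8399/11400


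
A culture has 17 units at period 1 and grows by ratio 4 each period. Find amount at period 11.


aₙ = a₁·r^(n-1)
= 17×4^10
= 17×1048576
= 17825792

a_11 = 17825792


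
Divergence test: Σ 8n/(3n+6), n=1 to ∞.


lim(n→∞) 8n/(3n+6) = 8/3 = 8/3  (divide numerator and denominator by n)
lim aₙ = 8/3 ≠ 0 → series DIVERGES

Diverges (lim aₙ = 8/3 ≠ 0)


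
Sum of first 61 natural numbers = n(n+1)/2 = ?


n(n+1)/2 = 61×62/2 = 3782/2 = 1891

Σk = 1891


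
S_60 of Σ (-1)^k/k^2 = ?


S = -1 + 1/4 - 1/9 + 1/16 - 1/25 + 1/36 - 1/49 + 1/64 ± ...
= -0.8223
(Full series converges to -π²/12 ≈ -0.8225)

S_60 = -0.8223


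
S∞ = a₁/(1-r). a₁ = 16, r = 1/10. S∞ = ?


S∞ = a₁/(1-r) = 16/(1 - 1/10)
= 16/(9/10)
= 160/9

S∞ = 160/9


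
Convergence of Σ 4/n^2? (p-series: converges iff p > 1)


p-series test: Σ c/n^p converges if p > 1, diverges if p ≤ 1 (constant c > 0 doesn't affect convergence).
p = 2
2 > 1 → CONVERGES

Converges (p = 2 > 1)


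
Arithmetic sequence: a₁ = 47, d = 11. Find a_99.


aₙ = a₁ + (n-1)d
= 47 + (99-1)×11
= 47 + 1078
= 1125

a_99 = 1125


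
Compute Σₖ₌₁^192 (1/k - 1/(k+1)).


Telescoping: adjacent terms cancel.
= 1/1 - 1/193
= 1 - 1/193 = 192/193

Sum = 192/193


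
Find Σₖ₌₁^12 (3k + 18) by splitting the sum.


Σ(3k+18) = 3·Σk + 18·n
= 3·78 + 18·12
= 234 + 216 = 450

Σ = 450


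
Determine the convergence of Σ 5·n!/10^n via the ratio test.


aₙ = 5·n!/10^n
a_{n+1}/aₙ = (n+1)!/10^(n+1) × 10^n/n!  (constant 5 cancels)
= (n+1)/10
L = lim(n→∞) (n+1)/10 = ∞
L > 1 → series DIVERGES

Diverges (ratio test: L = ∞ > 1)


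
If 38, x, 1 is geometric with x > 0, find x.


GM = √(38×1) = √38 = 6.1644

GM = 6.1644


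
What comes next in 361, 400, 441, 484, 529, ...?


Pattern: perfect squares: n²
Terms: 361, 400, 441, 484, 529
Next term = 576

Next term = 576


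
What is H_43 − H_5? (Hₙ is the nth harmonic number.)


Σₖ₌6^43 1/k = 1/6 + 1/7 + 1/8 + ... + 1/43
= 252819946339770257/122332313750680800
≈ 2.0667

Sum = 252819946339770257/122332313750680800 ≈ 2.0667


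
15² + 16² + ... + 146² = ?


Σₖ₌15^146 k² = Σₖ₌₁^146 k² − Σₖ₌₁^14 k²
= 146·147·293/6 − 14·15·29/6
= 1048061 − 1015 = 1047046

Σk² = 1047046


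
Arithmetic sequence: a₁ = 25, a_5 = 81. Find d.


d = (aₙ - a₁)/(n-1)
= (81 - 25)/(5-1)
= 56/4 = 14

d = 14


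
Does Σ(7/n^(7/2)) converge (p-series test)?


p-series test: Σ c/n^p converges if p > 1, diverges if p ≤ 1 (constant c > 0 doesn't affect convergence).
p = 7/2
7/2 > 1 → CONVERGES

Converges (p = 7/2 > 1)


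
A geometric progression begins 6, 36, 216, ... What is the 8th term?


aₙ = a₁·r^(n-1)
= 6×6^7
= 6×279936
= 1679616

a_8 = 1679616


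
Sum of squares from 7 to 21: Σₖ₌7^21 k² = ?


Σₖ₌7^21 k² = Σₖ₌₁^21 k² − Σₖ₌₁^6 k²
= 21·22·43/6 − 6·7·13/6
= 3311 − 91 = 3220

Σk² = 3220


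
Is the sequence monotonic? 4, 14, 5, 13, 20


Differences: 10, -9, 8, 7
Difference at position 1 is +10 (> 0) but position 2 is -9 (< 0) — sequence both rises and falls
→ NOT monotonic

Not monotonic


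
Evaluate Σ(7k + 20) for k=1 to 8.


Σ(7k+20) = 7·Σk + 20·n
= 7·36 + 20·8
= 252 + 160 = 412

Σ = 412


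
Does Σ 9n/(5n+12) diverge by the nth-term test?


lim(n→∞) 9n/(5n+12) = 9/5 = 9/5  (divide numerator and denominator by n)
lim aₙ = 9/5 ≠ 0 → series DIVERGES

Diverges (lim aₙ = 9/5 ≠ 0)


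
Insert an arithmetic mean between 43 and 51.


AM = (43 + 51)/2 = 94/2 = 47

AM = 47


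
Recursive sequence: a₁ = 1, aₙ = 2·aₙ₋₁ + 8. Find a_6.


Computing step by step:
a_1 = 1
a_2 = 10
a_3 = 28
a_4 = 64
a_5 = 136
a_6 = 280


a_6 = 280


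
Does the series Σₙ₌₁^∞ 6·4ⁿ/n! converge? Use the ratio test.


aₙ = 6·4^n/n!
a_{n+1}/aₙ = 4^(n+1)/(n+1)! × n!/4^n  (constant 6 cancels)
= 4/(n+1)
L = lim(n→∞) 4/(n+1) = 0
L < 1 → series CONVERGES

Converges (ratio test: L = 0 < 1)


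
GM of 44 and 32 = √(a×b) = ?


GM = √(44×32) = √1408 = 37.5233

GM = 37.5233


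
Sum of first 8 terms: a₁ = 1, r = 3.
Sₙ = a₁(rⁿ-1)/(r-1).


Sₙ = 1×(3^8 - 1)/(3 - 1)
= 1×(6561 - 1)/2
= 1×6560/2
= 3280

S_8 = 3280


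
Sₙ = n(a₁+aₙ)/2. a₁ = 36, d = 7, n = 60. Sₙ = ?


aₙ = 36 + (60-1)×7 = 449
Sₙ = n(a₁+aₙ)/2 = 60×(36+449)/2
= 60×485/2 = 14550

S_60 = 14550


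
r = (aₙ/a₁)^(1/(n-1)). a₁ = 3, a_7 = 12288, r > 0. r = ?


r^(n-1) = aₙ/a₁
r^6 = 12288/3 = 4096
r = 4096^(1/6)
= ±4; taking r > 0 gives r = 4

r = 4


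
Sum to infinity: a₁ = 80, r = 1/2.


S∞ = a₁/(1-r) = 80/(1 - 1/2)
= 80/(1/2)
= 160

S∞ = 160


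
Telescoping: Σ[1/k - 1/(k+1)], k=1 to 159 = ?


Telescoping: adjacent terms cancel.
= 1/1 - 1/160
= 1 - 1/160 = 159/160

Sum = 159/160


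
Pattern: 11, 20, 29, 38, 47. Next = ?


Pattern: arithmetic (d=9)
Terms: 11, 20, 29, 38, 47
Next term = 56

Next term = 56


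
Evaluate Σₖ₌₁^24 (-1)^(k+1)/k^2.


S = 1 - 1/4 + 1/9 - 1/16 + 1/25 - 1/36 + 1/49 - 1/64 ± ...
= 0.8216
(Full series converges to +π²/12 ≈ +0.8225)

S_24 = 0.8216


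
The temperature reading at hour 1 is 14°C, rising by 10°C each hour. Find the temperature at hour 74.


aₙ = a₁ + (n-1)d
= 14 + (74-1)×10
= 14 + 730
= 744

a_74 = 744


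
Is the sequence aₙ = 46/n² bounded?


a₁ = 46, a₂ = 46/4, a₃ = 46/9, ...
0 < aₙ ≤ 46 for all n ≥ 1
The sequence IS bounded

Bounded (0 < aₙ ≤ 46)


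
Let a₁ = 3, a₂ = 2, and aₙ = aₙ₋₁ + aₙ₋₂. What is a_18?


Computing iteratively: 3, 2, 5, 7, 12, 19, 31, 50, 81, 131, 212, 343, ...
a_18 = 6155

a_18 = 6155


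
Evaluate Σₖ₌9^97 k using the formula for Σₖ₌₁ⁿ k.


Σₖ₌9^97 k = Σₖ₌₁^97 k − Σₖ₌₁^8 k
= 97·98/2 − 8·9/2
= 4753 − 36 = 4717

Σk = 4717


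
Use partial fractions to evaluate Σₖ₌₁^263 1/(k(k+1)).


1/(k(k+1)) = 1/k - 1/(k+1) (partial fractions)
Telescoping: Σ = 1 - 1/264 = 263/264

Sum = 263/264


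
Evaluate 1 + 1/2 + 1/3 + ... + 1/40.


H_40 = 1/1 + 1/2 + 1/3 + ... + 1/40
= 2078178381193813/485721041551200
≈ 4.2785

H_40 = 2078178381193813/485721041551200 ≈ 4.2785


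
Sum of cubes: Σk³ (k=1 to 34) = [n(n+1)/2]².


n(n+1)/2 = 34×35/2 = 595
Σk³ = 595² = 354025

Σk³ = 354025


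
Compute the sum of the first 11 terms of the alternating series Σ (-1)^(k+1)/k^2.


S = 1 - 1/4 + 1/9 - 1/16 + 1/25 - 1/36 + 1/49 - 1/64 ± ...
= 0.8262
(Full series converges to +π²/12 ≈ +0.8225)

S_11 = 0.8262


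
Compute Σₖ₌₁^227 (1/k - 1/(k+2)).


Telescoping with gap 2: two head and two tail terms survive.
= (1 + 1/2) - (1/228 + 1/229)
= 3/2 - 1/228 - 1/229 = 77861/52212

Sum = 77861/52212


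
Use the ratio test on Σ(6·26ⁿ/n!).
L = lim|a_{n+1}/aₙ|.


aₙ = 6·26^n/n!
a_{n+1}/aₙ = 26^(n+1)/(n+1)! × n!/26^n  (constant 6 cancels)
= 26/(n+1)
L = lim(n→∞) 26/(n+1) = 0
L < 1 → series CONVERGES

Converges (ratio test: L = 0 < 1)


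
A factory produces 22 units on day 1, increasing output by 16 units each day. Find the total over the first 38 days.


aₙ = 22 + (38-1)×16 = 614
Sₙ = n(a₁+aₙ)/2 = 38×(22+614)/2
= 38×636/2 = 12084

S_38 = 12084


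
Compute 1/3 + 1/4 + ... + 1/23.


Σₖ₌3^23 1/k = 1/3 + 1/4 + 1/5 + ... + 1/23
= 265842403/118982864
≈ 2.2343

Sum = 265842403/118982864 ≈ 2.2343


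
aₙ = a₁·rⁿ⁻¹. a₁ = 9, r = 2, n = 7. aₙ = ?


aₙ = a₁·r^(n-1)
= 9×2^6
= 9×64
= 576

a_7 = 576


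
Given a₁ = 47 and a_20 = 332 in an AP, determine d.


d = (aₙ - a₁)/(n-1)
= (332 - 47)/(20-1)
= 285/19 = 15

d = 15


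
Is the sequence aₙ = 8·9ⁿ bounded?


aₙ = 8·9ⁿ → as n→∞, aₙ→∞ (since base 9 > 1)
No finite upper bound exists
The sequence is UNBOUNDED

Unbounded (aₙ → ∞ as n → ∞)


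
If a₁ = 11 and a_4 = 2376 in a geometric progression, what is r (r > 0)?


r^(n-1) = aₙ/a₁
r^3 = 2376/11 = 216
r = 216^(1/3)
= 6

r = 6


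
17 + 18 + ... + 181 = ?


Σₖ₌17^181 k = Σₖ₌₁^181 k − Σₖ₌₁^16 k
= 181·182/2 − 16·17/2
= 16471 − 136 = 16335

Σk = 16335


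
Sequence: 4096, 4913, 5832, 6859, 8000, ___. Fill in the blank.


Pattern: perfect cubes: n³
Terms: 4096, 4913, 5832, 6859, 8000
Next term = 9261

Next term = 9261


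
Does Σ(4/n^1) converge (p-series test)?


p-series test: Σ c/n^p converges if p > 1, diverges if p ≤ 1 (constant c > 0 doesn't affect convergence).
p = 1
1 ≤ 1 → DIVERGES

Diverges (p = 1 ≤ 1)


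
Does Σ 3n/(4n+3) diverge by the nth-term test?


lim(n→∞) 3n/(4n+3) = 3/4 = 3/4  (divide numerator and denominator by n)
lim aₙ = 3/4 ≠ 0 → series DIVERGES

Diverges (lim aₙ = 3/4 ≠ 0)


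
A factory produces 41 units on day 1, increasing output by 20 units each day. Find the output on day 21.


aₙ = a₁ + (n-1)d
= 41 + (21-1)×20
= 41 + 400
= 441

a_21 = 441


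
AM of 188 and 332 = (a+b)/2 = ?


AM = (188 + 332)/2 = 520/2 = 260

AM = 260


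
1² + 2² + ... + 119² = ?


n = 119
n(n+1)(2n+1)/6 = 119×120×239/6
= 3412920/6 = 568820

Σk² = 568820


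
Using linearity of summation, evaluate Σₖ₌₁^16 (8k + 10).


Σ(8k+10) = 8·Σk + 10·n
= 8·136 + 10·16
= 1088 + 160 = 1248

Σ = 1248


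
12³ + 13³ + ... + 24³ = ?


Σₖ₌12^24 k³ = [24·25/2]² − [11·12/2]²
= 90000 − 4356 = 85644

Σk³ = 85644


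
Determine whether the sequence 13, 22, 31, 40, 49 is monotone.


Differences: 9, 9, 9, 9
All differences > 0 → strictly INCREASING

Monotonically increasing


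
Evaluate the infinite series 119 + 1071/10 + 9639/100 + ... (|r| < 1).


S∞ = a₁/(1-r) = 119/(1 - 9/10)
= 119/(1/10)
= 1190

S∞ = 1190


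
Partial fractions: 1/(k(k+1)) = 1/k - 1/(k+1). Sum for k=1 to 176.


1/(k(k+1)) = 1/k - 1/(k+1) (partial fractions)
Telescoping: Σ = 1 - 1/177 = 176/177

Sum = 176/177


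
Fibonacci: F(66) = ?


Fibonacci sequence: 1, 1, 2, 3, 5, 8, 13, 21, 34, 55, 89, ...
F(66) = 27777890035288

F(66) = 27777890035288


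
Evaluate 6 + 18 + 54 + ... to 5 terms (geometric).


Sₙ = 6×(3^5 - 1)/(3 - 1)
= 6×(243 - 1)/2
= 6×242/2
= 726

S_5 = 726


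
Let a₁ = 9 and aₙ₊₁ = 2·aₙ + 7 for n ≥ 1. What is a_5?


Computing step by step:
a_1 = 9
a_2 = 25
a_3 = 57
a_4 = 121
a_5 = 249


a_5 = 249


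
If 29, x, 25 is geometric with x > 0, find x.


GM = √(29×25) = √725 = 26.9258

GM = 26.9258


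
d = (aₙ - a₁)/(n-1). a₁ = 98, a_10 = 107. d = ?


d = (aₙ - a₁)/(n-1)
= (107 - 98)/(10-1)
= 9/9 = 1

d = 1


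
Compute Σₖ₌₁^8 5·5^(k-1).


Sₙ = 5×(5^8 - 1)/(5 - 1)
= 5×(390625 - 1)/4
= 5×390624/4
= 488280

S_8 = 488280


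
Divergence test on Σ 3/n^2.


lim(n→∞) 3/n^2 = 0
lim aₙ = 0 → nth-term test is INCONCLUSIVE
(Need other tests; this is actually a convergent p-series with p=2 > 1)

Inconclusive (lim aₙ = 0; need another test)


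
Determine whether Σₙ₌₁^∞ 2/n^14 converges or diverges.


p-series test: Σ c/n^p converges if p > 1, diverges if p ≤ 1 (constant c > 0 doesn't affect convergence).
p = 14
14 > 1 → CONVERGES

Converges (p = 14 > 1)


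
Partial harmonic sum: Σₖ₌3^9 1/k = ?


Σₖ₌3^9 1/k = 1/3 + 1/4 + 1/5 + 1/6 + 1/7 + 1/8 + 1/9
= 3349/2520
≈ 1.329

Sum = 3349/2520 ≈ 1.329


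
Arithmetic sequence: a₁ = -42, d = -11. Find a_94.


aₙ = a₁ + (n-1)d
= -42 + (94-1)×-11
= -42 - 1023
= -1065

a_94 = -1065


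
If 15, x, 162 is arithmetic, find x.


AM = (15 + 162)/2 = 177/2 = 88.5

AM = 88.5


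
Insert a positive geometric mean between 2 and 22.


GM = √(2×22) = √44 = 6.6332

GM = 6.6332
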